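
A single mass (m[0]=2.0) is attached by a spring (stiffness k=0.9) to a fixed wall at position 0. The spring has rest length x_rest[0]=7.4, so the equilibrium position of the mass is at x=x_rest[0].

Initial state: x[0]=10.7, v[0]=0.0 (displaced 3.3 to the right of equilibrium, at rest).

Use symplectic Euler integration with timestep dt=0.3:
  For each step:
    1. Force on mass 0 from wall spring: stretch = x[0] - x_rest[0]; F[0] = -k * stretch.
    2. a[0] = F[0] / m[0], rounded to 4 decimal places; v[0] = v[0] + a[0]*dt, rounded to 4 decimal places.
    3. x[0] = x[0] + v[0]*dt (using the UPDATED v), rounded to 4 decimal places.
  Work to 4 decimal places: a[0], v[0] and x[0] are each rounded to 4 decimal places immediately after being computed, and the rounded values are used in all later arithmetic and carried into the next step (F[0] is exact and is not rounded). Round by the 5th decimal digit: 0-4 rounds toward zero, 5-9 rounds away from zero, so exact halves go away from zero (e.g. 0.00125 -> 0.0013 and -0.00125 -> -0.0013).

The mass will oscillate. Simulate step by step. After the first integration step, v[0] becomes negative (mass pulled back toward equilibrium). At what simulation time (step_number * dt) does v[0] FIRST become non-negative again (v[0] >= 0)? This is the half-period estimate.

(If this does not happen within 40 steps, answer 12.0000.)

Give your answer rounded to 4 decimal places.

Answer: 4.8000

Derivation:
Step 0: x=[10.7000] v=[0.0000]
Step 1: x=[10.5664] v=[-0.4455]
Step 2: x=[10.3045] v=[-0.8730]
Step 3: x=[9.9250] v=[-1.2651]
Step 4: x=[9.4432] v=[-1.6060]
Step 5: x=[8.8787] v=[-1.8818]
Step 6: x=[8.2543] v=[-2.0814]
Step 7: x=[7.5953] v=[-2.1967]
Step 8: x=[6.9284] v=[-2.2231]
Step 9: x=[6.2806] v=[-2.1594]
Step 10: x=[5.6781] v=[-2.0083]
Step 11: x=[5.1454] v=[-1.7758]
Step 12: x=[4.7040] v=[-1.4714]
Step 13: x=[4.3718] v=[-1.1074]
Step 14: x=[4.1622] v=[-0.6986]
Step 15: x=[4.0838] v=[-0.2615]
Step 16: x=[4.1397] v=[0.1862]
First v>=0 after going negative at step 16, time=4.8000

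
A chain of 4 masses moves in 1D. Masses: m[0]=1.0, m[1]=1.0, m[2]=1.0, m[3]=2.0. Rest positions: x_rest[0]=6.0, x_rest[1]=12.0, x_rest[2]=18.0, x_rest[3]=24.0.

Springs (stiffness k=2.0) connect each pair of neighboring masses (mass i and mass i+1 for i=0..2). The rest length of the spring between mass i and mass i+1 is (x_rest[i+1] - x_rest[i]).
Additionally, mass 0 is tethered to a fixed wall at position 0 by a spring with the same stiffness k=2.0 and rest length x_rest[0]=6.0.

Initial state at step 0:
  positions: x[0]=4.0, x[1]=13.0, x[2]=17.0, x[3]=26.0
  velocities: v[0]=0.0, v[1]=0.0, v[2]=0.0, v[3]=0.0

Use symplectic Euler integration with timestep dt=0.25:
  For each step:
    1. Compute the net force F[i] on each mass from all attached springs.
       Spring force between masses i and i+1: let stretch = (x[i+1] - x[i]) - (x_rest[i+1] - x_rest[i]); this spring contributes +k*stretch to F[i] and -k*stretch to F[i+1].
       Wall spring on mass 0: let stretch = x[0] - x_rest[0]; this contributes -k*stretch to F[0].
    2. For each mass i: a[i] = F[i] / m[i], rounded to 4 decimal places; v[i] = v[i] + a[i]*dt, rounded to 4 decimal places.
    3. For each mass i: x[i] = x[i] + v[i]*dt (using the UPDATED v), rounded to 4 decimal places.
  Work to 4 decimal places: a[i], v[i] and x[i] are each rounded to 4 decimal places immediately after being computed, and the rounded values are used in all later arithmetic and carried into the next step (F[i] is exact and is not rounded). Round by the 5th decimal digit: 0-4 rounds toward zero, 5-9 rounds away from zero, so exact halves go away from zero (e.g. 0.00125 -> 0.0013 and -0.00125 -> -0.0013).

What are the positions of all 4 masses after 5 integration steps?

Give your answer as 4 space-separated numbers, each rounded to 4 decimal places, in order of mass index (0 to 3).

Answer: 7.5476 11.1737 20.0223 24.4940

Derivation:
Step 0: x=[4.0000 13.0000 17.0000 26.0000] v=[0.0000 0.0000 0.0000 0.0000]
Step 1: x=[4.6250 12.3750 17.6250 25.8125] v=[2.5000 -2.5000 2.5000 -0.7500]
Step 2: x=[5.6406 11.4375 18.6172 25.4883] v=[4.0625 -3.7500 3.9688 -1.2969]
Step 3: x=[6.6758 10.6729 19.5708 25.1096] v=[4.1407 -3.0586 3.8145 -1.5147]
Step 4: x=[7.3762 10.5209 20.1046 24.7598] v=[2.8014 -0.6082 2.1350 -1.3994]
Step 5: x=[7.5476 11.1737 20.0223 24.4940] v=[0.6857 2.6113 -0.3293 -1.0632]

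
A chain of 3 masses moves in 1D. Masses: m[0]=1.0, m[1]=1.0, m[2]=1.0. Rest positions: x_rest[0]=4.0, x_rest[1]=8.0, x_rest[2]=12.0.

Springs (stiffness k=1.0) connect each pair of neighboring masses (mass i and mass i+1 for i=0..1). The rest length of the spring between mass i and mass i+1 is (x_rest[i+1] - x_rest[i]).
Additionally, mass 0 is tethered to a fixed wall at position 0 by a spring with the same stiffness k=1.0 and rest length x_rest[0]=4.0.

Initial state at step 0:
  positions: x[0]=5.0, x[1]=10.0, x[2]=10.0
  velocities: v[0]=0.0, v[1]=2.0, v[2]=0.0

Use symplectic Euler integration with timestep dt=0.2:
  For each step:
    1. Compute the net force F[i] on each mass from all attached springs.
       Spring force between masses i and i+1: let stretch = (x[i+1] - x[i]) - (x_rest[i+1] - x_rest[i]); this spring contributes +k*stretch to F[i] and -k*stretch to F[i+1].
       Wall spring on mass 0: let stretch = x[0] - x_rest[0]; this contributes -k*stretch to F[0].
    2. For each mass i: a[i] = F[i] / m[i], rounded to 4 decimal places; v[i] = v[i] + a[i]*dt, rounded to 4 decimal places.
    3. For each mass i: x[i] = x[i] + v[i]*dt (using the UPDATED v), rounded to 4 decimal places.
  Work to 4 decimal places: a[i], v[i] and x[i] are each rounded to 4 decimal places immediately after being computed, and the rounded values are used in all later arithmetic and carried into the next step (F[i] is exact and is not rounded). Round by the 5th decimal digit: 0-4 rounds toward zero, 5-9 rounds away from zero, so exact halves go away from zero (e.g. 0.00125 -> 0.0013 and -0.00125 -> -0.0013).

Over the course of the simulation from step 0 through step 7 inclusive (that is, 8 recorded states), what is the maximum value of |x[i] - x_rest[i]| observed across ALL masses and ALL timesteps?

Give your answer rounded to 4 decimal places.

Step 0: x=[5.0000 10.0000 10.0000] v=[0.0000 2.0000 0.0000]
Step 1: x=[5.0000 10.2000 10.1600] v=[0.0000 1.0000 0.8000]
Step 2: x=[5.0080 10.1904 10.4816] v=[0.0400 -0.0480 1.6080]
Step 3: x=[5.0230 9.9852 10.9516] v=[0.0749 -1.0262 2.3498]
Step 4: x=[5.0355 9.6201 11.5429] v=[0.0627 -1.8254 2.9565]
Step 5: x=[5.0300 9.1485 12.2173] v=[-0.0275 -2.3578 3.3719]
Step 6: x=[4.9880 8.6350 12.9289] v=[-0.2098 -2.5677 3.5581]
Step 7: x=[4.8924 8.1473 13.6288] v=[-0.4780 -2.4383 3.4993]
Max displacement = 2.2000

Answer: 2.2000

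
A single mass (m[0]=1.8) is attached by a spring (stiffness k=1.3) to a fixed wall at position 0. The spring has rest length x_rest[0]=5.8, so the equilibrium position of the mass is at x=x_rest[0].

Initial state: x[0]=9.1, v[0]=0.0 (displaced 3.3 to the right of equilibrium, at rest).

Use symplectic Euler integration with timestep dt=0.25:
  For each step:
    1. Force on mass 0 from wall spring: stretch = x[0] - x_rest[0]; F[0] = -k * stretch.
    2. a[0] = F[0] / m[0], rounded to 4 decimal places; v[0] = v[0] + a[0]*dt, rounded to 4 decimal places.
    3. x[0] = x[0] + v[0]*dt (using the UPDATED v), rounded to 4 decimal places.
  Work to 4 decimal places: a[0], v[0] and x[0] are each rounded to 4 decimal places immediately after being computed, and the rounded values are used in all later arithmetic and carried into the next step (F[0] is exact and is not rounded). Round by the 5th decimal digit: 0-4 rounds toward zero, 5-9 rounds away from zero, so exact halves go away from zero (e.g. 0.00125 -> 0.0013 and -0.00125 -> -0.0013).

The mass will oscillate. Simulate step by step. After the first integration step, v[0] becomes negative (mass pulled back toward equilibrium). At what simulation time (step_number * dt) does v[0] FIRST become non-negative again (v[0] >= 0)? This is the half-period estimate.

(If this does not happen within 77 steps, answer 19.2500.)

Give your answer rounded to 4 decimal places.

Step 0: x=[9.1000] v=[0.0000]
Step 1: x=[8.9511] v=[-0.5958]
Step 2: x=[8.6599] v=[-1.1648]
Step 3: x=[8.2396] v=[-1.6812]
Step 4: x=[7.7092] v=[-2.1217]
Step 5: x=[7.0926] v=[-2.4664]
Step 6: x=[6.4177] v=[-2.6998]
Step 7: x=[5.7149] v=[-2.8113]
Step 8: x=[5.0159] v=[-2.7959]
Step 9: x=[4.3523] v=[-2.6543]
Step 10: x=[3.7541] v=[-2.3929]
Step 11: x=[3.2482] v=[-2.0235]
Step 12: x=[2.8575] v=[-1.5628]
Step 13: x=[2.5996] v=[-1.0315]
Step 14: x=[2.4862] v=[-0.4537]
Step 15: x=[2.5224] v=[0.1446]
First v>=0 after going negative at step 15, time=3.7500

Answer: 3.7500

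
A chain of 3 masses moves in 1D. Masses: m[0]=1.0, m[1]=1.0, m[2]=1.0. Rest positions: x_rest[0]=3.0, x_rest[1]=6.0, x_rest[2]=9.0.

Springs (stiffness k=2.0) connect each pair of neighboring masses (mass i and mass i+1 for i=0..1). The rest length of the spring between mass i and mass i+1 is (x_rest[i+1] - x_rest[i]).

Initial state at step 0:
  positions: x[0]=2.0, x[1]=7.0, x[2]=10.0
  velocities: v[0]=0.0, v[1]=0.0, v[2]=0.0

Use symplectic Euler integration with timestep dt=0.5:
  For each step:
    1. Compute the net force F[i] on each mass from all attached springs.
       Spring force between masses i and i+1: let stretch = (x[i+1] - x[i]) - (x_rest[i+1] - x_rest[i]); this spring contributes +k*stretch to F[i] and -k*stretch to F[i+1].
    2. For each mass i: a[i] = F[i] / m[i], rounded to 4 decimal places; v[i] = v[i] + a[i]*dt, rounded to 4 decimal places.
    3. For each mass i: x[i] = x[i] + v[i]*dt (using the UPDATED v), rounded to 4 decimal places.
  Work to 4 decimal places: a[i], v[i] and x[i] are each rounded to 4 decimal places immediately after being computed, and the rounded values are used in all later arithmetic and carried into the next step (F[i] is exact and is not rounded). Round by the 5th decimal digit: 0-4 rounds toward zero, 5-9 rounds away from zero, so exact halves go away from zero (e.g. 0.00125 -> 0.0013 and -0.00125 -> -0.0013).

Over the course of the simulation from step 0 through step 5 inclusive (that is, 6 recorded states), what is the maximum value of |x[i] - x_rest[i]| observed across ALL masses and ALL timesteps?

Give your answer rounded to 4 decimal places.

Answer: 1.2500

Derivation:
Step 0: x=[2.0000 7.0000 10.0000] v=[0.0000 0.0000 0.0000]
Step 1: x=[3.0000 6.0000 10.0000] v=[2.0000 -2.0000 0.0000]
Step 2: x=[4.0000 5.5000 9.5000] v=[2.0000 -1.0000 -1.0000]
Step 3: x=[4.2500 6.2500 8.5000] v=[0.5000 1.5000 -2.0000]
Step 4: x=[4.0000 7.1250 7.8750] v=[-0.5000 1.7500 -1.2500]
Step 5: x=[3.8125 6.8125 8.3750] v=[-0.3750 -0.6250 1.0000]
Max displacement = 1.2500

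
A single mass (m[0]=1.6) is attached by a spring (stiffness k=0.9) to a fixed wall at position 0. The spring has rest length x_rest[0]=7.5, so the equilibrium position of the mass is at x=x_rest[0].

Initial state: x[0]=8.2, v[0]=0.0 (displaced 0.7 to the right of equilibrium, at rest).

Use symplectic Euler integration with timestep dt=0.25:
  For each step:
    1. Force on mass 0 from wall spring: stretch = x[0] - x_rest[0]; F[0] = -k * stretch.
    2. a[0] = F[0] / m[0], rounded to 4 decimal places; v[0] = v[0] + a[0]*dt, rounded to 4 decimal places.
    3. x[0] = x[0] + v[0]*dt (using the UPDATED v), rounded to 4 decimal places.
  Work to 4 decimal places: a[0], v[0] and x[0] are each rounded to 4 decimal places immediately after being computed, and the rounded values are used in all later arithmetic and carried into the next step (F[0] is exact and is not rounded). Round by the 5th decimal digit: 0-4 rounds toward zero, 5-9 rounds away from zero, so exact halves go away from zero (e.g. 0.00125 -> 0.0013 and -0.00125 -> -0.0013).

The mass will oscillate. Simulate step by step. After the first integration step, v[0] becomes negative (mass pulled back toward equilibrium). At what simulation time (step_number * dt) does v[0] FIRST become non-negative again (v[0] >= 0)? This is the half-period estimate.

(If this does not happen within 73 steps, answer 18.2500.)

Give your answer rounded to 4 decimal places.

Answer: 4.2500

Derivation:
Step 0: x=[8.2000] v=[0.0000]
Step 1: x=[8.1754] v=[-0.0985]
Step 2: x=[8.1270] v=[-0.1935]
Step 3: x=[8.0566] v=[-0.2817]
Step 4: x=[7.9666] v=[-0.3600]
Step 5: x=[7.8602] v=[-0.4256]
Step 6: x=[7.7411] v=[-0.4763]
Step 7: x=[7.6136] v=[-0.5102]
Step 8: x=[7.4821] v=[-0.5262]
Step 9: x=[7.3512] v=[-0.5237]
Step 10: x=[7.2255] v=[-0.5028]
Step 11: x=[7.1095] v=[-0.4642]
Step 12: x=[7.0072] v=[-0.4093]
Step 13: x=[6.9222] v=[-0.3400]
Step 14: x=[6.8575] v=[-0.2588]
Step 15: x=[6.8154] v=[-0.1685]
Step 16: x=[6.7974] v=[-0.0722]
Step 17: x=[6.8041] v=[0.0266]
First v>=0 after going negative at step 17, time=4.2500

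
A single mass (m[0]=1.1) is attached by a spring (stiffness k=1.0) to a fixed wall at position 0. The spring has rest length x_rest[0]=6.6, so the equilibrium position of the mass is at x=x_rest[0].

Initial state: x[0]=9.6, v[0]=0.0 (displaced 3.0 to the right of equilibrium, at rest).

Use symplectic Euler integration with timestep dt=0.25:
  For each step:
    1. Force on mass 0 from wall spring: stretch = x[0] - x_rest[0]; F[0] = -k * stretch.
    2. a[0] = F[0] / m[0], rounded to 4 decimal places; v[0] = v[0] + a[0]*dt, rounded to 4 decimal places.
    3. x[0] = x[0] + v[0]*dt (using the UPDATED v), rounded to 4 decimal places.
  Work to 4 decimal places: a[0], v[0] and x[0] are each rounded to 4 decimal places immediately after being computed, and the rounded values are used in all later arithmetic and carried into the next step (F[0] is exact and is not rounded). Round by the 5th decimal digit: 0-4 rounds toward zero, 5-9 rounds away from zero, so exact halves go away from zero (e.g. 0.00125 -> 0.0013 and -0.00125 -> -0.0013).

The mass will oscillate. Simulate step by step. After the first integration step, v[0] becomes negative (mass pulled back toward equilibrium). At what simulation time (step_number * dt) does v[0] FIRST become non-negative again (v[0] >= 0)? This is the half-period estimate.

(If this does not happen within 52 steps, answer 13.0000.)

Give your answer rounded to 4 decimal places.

Answer: 3.5000

Derivation:
Step 0: x=[9.6000] v=[0.0000]
Step 1: x=[9.4296] v=[-0.6818]
Step 2: x=[9.0984] v=[-1.3249]
Step 3: x=[8.6252] v=[-1.8927]
Step 4: x=[8.0370] v=[-2.3530]
Step 5: x=[7.3671] v=[-2.6796]
Step 6: x=[6.6536] v=[-2.8540]
Step 7: x=[5.9371] v=[-2.8662]
Step 8: x=[5.2582] v=[-2.7156]
Step 9: x=[4.6555] v=[-2.4107]
Step 10: x=[4.1633] v=[-1.9688]
Step 11: x=[3.8096] v=[-1.4150]
Step 12: x=[3.6144] v=[-0.7808]
Step 13: x=[3.5888] v=[-0.1023]
Step 14: x=[3.7343] v=[0.5821]
First v>=0 after going negative at step 14, time=3.5000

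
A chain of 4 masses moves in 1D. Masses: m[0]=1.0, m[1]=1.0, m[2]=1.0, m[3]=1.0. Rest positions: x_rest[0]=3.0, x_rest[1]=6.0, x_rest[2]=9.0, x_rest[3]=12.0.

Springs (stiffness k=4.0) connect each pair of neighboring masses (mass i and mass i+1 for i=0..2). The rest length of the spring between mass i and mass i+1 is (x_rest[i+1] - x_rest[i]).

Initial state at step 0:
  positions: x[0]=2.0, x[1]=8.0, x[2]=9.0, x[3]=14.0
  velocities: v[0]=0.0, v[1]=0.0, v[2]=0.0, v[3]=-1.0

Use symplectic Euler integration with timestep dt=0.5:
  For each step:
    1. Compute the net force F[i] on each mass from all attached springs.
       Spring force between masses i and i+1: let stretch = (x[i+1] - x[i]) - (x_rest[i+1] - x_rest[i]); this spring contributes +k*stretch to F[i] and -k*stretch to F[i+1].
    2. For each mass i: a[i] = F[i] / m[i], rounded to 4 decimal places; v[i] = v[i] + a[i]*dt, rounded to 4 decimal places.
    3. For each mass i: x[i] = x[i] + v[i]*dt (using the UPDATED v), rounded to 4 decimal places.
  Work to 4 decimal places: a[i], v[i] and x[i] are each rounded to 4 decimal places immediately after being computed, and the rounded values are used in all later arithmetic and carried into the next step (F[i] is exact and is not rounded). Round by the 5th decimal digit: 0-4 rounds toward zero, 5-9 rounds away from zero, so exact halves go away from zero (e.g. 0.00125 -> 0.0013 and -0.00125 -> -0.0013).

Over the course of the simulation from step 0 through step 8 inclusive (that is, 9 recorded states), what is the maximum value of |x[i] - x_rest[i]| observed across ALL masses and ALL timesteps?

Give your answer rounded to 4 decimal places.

Step 0: x=[2.0000 8.0000 9.0000 14.0000] v=[0.0000 0.0000 0.0000 -1.0000]
Step 1: x=[5.0000 3.0000 13.0000 11.5000] v=[6.0000 -10.0000 8.0000 -5.0000]
Step 2: x=[3.0000 10.0000 5.5000 13.5000] v=[-4.0000 14.0000 -15.0000 4.0000]
Step 3: x=[5.0000 5.5000 10.5000 10.5000] v=[4.0000 -9.0000 10.0000 -6.0000]
Step 4: x=[4.5000 5.5000 10.5000 10.5000] v=[-1.0000 0.0000 0.0000 0.0000]
Step 5: x=[2.0000 9.5000 5.5000 13.5000] v=[-5.0000 8.0000 -10.0000 6.0000]
Step 6: x=[4.0000 2.0000 12.5000 11.5000] v=[4.0000 -15.0000 14.0000 -4.0000]
Step 7: x=[1.0000 7.0000 8.0000 13.5000] v=[-6.0000 10.0000 -9.0000 4.0000]
Step 8: x=[1.0000 7.0000 8.0000 13.0000] v=[0.0000 0.0000 0.0000 -1.0000]
Max displacement = 4.0000

Answer: 4.0000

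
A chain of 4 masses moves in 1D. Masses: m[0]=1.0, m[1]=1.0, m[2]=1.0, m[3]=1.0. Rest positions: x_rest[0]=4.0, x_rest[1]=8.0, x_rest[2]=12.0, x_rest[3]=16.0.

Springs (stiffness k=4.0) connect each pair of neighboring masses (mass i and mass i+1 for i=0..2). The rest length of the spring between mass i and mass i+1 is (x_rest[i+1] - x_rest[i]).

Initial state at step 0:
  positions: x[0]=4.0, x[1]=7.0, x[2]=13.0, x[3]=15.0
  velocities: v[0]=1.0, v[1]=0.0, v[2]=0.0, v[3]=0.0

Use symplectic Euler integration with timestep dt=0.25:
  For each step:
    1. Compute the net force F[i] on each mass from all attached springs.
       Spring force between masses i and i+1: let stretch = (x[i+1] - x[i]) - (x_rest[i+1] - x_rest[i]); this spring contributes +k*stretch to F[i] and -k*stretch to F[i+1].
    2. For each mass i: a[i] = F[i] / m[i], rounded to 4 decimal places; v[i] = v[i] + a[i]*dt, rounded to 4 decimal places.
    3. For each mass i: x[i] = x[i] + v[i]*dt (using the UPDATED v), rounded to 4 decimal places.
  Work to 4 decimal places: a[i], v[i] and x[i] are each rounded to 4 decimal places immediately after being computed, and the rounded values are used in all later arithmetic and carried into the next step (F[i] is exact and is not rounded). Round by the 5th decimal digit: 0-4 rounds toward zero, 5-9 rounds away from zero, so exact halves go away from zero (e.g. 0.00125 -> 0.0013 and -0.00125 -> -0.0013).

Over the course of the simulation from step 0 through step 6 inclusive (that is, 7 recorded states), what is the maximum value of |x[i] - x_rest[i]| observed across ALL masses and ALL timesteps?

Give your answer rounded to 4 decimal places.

Answer: 1.5937

Derivation:
Step 0: x=[4.0000 7.0000 13.0000 15.0000] v=[1.0000 0.0000 0.0000 0.0000]
Step 1: x=[4.0000 7.7500 12.0000 15.5000] v=[0.0000 3.0000 -4.0000 2.0000]
Step 2: x=[3.9375 8.6250 10.8125 16.1250] v=[-0.2500 3.5000 -4.7500 2.5000]
Step 3: x=[4.0469 8.8750 10.4063 16.4219] v=[0.4375 1.0000 -1.6250 1.1875]
Step 4: x=[4.3633 8.3008 11.1211 16.2149] v=[1.2656 -2.2968 2.8593 -0.8281]
Step 5: x=[4.6641 7.4473 12.4043 15.7344] v=[1.2031 -3.4140 5.1328 -1.9219]
Step 6: x=[4.6607 7.1373 13.2808 15.4214] v=[-0.0137 -1.2402 3.5059 -1.2520]
Max displacement = 1.5937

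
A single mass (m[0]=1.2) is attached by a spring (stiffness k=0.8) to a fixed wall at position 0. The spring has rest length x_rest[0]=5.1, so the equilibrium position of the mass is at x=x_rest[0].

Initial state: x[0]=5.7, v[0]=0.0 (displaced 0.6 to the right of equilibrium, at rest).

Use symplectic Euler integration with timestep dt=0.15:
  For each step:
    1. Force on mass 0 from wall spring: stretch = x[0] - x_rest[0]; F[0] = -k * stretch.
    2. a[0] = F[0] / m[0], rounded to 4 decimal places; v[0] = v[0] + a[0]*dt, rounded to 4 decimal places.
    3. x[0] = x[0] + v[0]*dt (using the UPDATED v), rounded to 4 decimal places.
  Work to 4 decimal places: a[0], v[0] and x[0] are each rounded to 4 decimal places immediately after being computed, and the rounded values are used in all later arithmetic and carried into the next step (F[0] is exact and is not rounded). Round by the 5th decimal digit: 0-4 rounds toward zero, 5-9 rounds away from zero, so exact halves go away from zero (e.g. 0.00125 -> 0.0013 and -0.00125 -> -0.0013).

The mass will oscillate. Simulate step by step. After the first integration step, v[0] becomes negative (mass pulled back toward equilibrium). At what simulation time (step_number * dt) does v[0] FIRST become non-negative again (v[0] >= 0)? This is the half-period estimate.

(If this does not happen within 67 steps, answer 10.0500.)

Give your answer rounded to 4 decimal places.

Step 0: x=[5.7000] v=[0.0000]
Step 1: x=[5.6910] v=[-0.0600]
Step 2: x=[5.6731] v=[-0.1191]
Step 3: x=[5.6466] v=[-0.1764]
Step 4: x=[5.6119] v=[-0.2311]
Step 5: x=[5.5696] v=[-0.2823]
Step 6: x=[5.5202] v=[-0.3293]
Step 7: x=[5.4645] v=[-0.3713]
Step 8: x=[5.4033] v=[-0.4078]
Step 9: x=[5.3376] v=[-0.4381]
Step 10: x=[5.2683] v=[-0.4619]
Step 11: x=[5.1965] v=[-0.4787]
Step 12: x=[5.1233] v=[-0.4883]
Step 13: x=[5.0497] v=[-0.4906]
Step 14: x=[4.9769] v=[-0.4856]
Step 15: x=[4.9059] v=[-0.4733]
Step 16: x=[4.8378] v=[-0.4539]
Step 17: x=[4.7736] v=[-0.4277]
Step 18: x=[4.7143] v=[-0.3951]
Step 19: x=[4.6608] v=[-0.3565]
Step 20: x=[4.6139] v=[-0.3126]
Step 21: x=[4.5743] v=[-0.2640]
Step 22: x=[4.5426] v=[-0.2114]
Step 23: x=[4.5192] v=[-0.1557]
Step 24: x=[4.5046] v=[-0.0976]
Step 25: x=[4.4989] v=[-0.0381]
Step 26: x=[4.5022] v=[0.0220]
First v>=0 after going negative at step 26, time=3.9000

Answer: 3.9000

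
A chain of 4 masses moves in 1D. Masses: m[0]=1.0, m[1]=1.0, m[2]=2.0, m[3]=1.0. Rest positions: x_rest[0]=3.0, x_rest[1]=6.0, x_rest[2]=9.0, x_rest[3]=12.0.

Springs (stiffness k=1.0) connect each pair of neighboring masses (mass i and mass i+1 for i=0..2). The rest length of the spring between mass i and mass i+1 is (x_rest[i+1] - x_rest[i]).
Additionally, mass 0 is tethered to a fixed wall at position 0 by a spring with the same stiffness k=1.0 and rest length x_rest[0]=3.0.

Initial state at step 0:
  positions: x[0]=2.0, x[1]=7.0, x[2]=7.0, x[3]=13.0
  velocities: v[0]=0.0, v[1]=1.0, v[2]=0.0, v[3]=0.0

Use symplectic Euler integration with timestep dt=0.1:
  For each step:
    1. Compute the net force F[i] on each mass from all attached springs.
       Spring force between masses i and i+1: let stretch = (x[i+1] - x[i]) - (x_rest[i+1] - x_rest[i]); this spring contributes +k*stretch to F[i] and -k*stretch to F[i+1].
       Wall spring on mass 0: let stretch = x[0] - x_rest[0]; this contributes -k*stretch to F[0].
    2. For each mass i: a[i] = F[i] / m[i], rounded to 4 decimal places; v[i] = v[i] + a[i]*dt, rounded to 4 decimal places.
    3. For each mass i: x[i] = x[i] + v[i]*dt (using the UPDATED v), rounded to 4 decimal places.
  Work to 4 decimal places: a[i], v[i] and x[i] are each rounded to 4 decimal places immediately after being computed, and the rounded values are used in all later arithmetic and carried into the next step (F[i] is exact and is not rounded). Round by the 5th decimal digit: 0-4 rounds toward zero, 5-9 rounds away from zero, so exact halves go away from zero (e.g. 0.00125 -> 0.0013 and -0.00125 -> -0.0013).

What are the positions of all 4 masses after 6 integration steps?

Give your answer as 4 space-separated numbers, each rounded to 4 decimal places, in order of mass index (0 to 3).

Step 0: x=[2.0000 7.0000 7.0000 13.0000] v=[0.0000 1.0000 0.0000 0.0000]
Step 1: x=[2.0300 7.0500 7.0300 12.9700] v=[0.3000 0.5000 0.3000 -0.3000]
Step 2: x=[2.0899 7.0496 7.0898 12.9106] v=[0.5990 -0.0040 0.5980 -0.5940]
Step 3: x=[2.1785 7.0000 7.1785 12.8230] v=[0.8860 -0.4960 0.8870 -0.8761]
Step 4: x=[2.2935 6.9040 7.2945 12.7089] v=[1.1503 -0.9603 1.1603 -1.1406]
Step 5: x=[2.4317 6.7658 7.4357 12.5707] v=[1.3820 -1.3823 1.4115 -1.3820]
Step 6: x=[2.5889 6.5909 7.5992 12.4112] v=[1.5722 -1.7487 1.6348 -1.5955]

Answer: 2.5889 6.5909 7.5992 12.4112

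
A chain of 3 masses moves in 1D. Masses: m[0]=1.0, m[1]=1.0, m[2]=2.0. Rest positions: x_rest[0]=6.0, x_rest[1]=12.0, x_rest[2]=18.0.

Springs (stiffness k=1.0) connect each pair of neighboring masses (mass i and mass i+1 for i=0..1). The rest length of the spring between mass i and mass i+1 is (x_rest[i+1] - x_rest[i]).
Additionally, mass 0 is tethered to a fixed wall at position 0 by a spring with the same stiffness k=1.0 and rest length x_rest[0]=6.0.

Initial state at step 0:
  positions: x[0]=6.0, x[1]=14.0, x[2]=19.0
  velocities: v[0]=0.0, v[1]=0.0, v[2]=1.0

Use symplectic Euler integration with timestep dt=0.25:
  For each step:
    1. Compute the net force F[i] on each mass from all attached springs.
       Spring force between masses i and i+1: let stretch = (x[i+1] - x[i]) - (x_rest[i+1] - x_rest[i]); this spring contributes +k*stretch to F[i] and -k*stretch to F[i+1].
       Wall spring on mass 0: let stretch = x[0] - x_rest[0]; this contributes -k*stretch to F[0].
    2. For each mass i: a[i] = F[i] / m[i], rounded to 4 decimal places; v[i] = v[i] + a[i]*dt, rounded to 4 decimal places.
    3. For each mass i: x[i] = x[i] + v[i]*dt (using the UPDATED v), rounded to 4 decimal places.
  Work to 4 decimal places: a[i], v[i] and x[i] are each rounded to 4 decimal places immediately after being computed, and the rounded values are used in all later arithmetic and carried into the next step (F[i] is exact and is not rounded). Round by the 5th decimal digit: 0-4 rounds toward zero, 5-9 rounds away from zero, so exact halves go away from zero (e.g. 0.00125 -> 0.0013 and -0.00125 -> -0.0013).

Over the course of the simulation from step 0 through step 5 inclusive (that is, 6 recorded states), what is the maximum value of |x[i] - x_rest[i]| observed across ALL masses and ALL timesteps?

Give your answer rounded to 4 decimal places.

Step 0: x=[6.0000 14.0000 19.0000] v=[0.0000 0.0000 1.0000]
Step 1: x=[6.1250 13.8125 19.2813] v=[0.5000 -0.7500 1.1250]
Step 2: x=[6.3477 13.4863 19.5792] v=[0.8906 -1.3047 1.1914]
Step 3: x=[6.6198 13.0948 19.8742] v=[1.0883 -1.5661 1.1798]
Step 4: x=[6.8828 12.7223 20.1448] v=[1.0521 -1.4900 1.0824]
Step 5: x=[7.0806 12.4487 20.3710] v=[0.7913 -1.0943 0.9046]
Max displacement = 2.3710

Answer: 2.3710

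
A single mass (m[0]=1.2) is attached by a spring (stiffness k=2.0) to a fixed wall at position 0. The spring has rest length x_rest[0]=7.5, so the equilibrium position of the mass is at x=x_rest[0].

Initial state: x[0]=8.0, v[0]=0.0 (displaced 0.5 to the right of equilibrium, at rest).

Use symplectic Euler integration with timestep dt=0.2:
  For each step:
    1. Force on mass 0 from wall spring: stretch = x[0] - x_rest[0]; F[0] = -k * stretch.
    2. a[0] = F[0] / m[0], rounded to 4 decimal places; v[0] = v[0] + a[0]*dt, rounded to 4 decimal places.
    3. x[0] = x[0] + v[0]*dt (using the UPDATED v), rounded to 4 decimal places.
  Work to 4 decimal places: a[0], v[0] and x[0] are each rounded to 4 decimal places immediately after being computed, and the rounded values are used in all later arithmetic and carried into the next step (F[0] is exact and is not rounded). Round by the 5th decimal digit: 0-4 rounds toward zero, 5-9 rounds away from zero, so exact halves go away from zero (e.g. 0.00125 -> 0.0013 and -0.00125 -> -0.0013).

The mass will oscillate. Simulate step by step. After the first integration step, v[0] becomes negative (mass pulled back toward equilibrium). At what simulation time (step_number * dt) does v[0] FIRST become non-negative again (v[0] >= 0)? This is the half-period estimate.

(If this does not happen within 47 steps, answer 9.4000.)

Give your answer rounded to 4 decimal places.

Answer: 2.6000

Derivation:
Step 0: x=[8.0000] v=[0.0000]
Step 1: x=[7.9667] v=[-0.1667]
Step 2: x=[7.9022] v=[-0.3223]
Step 3: x=[7.8109] v=[-0.4564]
Step 4: x=[7.6989] v=[-0.5600]
Step 5: x=[7.5736] v=[-0.6263]
Step 6: x=[7.4434] v=[-0.6508]
Step 7: x=[7.3170] v=[-0.6319]
Step 8: x=[7.2028] v=[-0.5709]
Step 9: x=[7.1084] v=[-0.4718]
Step 10: x=[7.0401] v=[-0.3413]
Step 11: x=[7.0025] v=[-0.1880]
Step 12: x=[6.9981] v=[-0.0222]
Step 13: x=[7.0271] v=[0.1451]
First v>=0 after going negative at step 13, time=2.6000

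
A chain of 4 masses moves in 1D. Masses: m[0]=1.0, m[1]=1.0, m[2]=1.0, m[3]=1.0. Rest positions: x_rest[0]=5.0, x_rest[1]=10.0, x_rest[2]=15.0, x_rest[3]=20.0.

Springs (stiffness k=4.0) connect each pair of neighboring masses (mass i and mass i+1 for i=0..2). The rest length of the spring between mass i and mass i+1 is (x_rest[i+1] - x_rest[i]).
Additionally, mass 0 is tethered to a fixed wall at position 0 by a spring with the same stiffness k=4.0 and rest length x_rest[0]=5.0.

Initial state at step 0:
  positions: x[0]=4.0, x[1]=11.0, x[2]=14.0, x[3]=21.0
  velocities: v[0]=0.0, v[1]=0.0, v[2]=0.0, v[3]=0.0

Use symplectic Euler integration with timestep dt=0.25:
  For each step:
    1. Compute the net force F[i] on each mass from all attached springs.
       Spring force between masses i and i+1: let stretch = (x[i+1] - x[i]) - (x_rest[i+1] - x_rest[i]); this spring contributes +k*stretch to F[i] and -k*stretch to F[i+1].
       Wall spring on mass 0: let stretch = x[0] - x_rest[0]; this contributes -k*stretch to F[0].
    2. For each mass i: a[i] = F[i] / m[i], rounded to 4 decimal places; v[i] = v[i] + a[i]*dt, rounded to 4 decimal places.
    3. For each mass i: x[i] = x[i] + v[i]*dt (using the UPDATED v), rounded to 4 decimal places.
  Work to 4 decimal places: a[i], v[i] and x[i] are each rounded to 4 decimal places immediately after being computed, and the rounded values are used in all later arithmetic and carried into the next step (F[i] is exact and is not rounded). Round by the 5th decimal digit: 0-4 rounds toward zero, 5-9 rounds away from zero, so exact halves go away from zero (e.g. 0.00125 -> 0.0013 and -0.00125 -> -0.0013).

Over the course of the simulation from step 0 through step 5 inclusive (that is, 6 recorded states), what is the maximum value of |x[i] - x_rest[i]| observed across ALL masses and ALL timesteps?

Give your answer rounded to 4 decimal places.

Step 0: x=[4.0000 11.0000 14.0000 21.0000] v=[0.0000 0.0000 0.0000 0.0000]
Step 1: x=[4.7500 10.0000 15.0000 20.5000] v=[3.0000 -4.0000 4.0000 -2.0000]
Step 2: x=[5.6250 8.9375 16.1250 19.8750] v=[3.5000 -4.2500 4.5000 -2.5000]
Step 3: x=[5.9219 8.8438 16.3906 19.5625] v=[1.1875 -0.3750 1.0625 -1.2500]
Step 4: x=[5.4688 9.9063 15.5625 19.7070] v=[-1.8125 4.2499 -3.3124 0.5781]
Step 5: x=[4.7579 11.2735 14.3565 20.0654] v=[-2.8438 5.4686 -4.8241 1.4336]
Max displacement = 1.3906

Answer: 1.3906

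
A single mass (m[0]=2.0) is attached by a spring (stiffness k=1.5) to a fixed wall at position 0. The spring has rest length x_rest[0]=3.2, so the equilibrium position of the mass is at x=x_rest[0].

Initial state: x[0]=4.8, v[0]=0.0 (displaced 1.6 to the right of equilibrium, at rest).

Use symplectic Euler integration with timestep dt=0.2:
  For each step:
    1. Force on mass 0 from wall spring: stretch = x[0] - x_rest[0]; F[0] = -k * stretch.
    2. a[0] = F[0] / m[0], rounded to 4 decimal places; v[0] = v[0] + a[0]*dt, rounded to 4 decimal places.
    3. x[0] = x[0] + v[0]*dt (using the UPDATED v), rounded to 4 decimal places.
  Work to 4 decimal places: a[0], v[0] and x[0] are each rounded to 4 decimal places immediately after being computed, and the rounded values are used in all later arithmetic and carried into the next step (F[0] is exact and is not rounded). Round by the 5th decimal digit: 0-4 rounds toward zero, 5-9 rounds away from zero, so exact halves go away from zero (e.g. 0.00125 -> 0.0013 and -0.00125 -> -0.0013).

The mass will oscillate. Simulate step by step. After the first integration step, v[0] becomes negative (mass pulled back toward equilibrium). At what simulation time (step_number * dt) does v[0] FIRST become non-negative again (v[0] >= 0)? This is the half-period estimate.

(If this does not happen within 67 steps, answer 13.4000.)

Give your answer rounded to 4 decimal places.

Answer: 3.8000

Derivation:
Step 0: x=[4.8000] v=[0.0000]
Step 1: x=[4.7520] v=[-0.2400]
Step 2: x=[4.6574] v=[-0.4728]
Step 3: x=[4.5191] v=[-0.6914]
Step 4: x=[4.3412] v=[-0.8893]
Step 5: x=[4.1291] v=[-1.0605]
Step 6: x=[3.8891] v=[-1.1999]
Step 7: x=[3.6284] v=[-1.3033]
Step 8: x=[3.3549] v=[-1.3676]
Step 9: x=[3.0767] v=[-1.3908]
Step 10: x=[2.8022] v=[-1.3723]
Step 11: x=[2.5397] v=[-1.3126]
Step 12: x=[2.2970] v=[-1.2136]
Step 13: x=[2.0814] v=[-1.0781]
Step 14: x=[1.8993] v=[-0.9103]
Step 15: x=[1.7563] v=[-0.7152]
Step 16: x=[1.6566] v=[-0.4986]
Step 17: x=[1.6032] v=[-0.2671]
Step 18: x=[1.5977] v=[-0.0276]
Step 19: x=[1.6402] v=[0.2127]
First v>=0 after going negative at step 19, time=3.8000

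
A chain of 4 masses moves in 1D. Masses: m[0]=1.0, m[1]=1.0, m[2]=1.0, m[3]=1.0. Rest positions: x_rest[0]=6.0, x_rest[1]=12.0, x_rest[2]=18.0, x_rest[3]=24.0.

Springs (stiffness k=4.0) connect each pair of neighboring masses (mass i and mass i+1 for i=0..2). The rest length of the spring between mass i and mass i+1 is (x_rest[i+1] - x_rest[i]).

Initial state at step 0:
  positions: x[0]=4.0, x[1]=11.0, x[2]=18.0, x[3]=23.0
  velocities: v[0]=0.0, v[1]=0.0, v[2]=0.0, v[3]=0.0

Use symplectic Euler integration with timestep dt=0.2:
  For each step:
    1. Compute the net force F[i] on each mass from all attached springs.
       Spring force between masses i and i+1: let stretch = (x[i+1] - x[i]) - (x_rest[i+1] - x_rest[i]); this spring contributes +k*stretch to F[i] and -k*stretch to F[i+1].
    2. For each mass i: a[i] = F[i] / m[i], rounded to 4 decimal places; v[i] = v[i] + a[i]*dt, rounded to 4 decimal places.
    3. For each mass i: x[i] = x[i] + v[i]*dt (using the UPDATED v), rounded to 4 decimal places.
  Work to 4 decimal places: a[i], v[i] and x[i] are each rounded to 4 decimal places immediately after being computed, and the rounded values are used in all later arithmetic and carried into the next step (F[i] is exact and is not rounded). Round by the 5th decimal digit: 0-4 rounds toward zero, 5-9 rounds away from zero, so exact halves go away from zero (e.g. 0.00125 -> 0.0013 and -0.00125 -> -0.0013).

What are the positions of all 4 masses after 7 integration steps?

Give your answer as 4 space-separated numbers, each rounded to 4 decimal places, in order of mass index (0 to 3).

Answer: 5.7092 10.7400 16.8435 22.7074

Derivation:
Step 0: x=[4.0000 11.0000 18.0000 23.0000] v=[0.0000 0.0000 0.0000 0.0000]
Step 1: x=[4.1600 11.0000 17.6800 23.1600] v=[0.8000 0.0000 -1.6000 0.8000]
Step 2: x=[4.4544 10.9744 17.1680 23.4032] v=[1.4720 -0.1280 -2.5600 1.2160]
Step 3: x=[4.8320 10.8966 16.6627 23.6088] v=[1.8880 -0.3891 -2.5267 1.0278]
Step 4: x=[5.2199 10.7710 16.3462 23.6630] v=[1.9397 -0.6279 -1.5827 0.2709]
Step 5: x=[5.5360 10.6493 16.3083 23.5065] v=[1.5806 -0.6086 -0.1894 -0.7825]
Step 6: x=[5.7102 10.6149 16.5167 23.1583] v=[0.8712 -0.1720 1.0420 -1.7411]
Step 7: x=[5.7092 10.7400 16.8435 22.7074] v=[-0.0050 0.6257 1.6338 -2.2544]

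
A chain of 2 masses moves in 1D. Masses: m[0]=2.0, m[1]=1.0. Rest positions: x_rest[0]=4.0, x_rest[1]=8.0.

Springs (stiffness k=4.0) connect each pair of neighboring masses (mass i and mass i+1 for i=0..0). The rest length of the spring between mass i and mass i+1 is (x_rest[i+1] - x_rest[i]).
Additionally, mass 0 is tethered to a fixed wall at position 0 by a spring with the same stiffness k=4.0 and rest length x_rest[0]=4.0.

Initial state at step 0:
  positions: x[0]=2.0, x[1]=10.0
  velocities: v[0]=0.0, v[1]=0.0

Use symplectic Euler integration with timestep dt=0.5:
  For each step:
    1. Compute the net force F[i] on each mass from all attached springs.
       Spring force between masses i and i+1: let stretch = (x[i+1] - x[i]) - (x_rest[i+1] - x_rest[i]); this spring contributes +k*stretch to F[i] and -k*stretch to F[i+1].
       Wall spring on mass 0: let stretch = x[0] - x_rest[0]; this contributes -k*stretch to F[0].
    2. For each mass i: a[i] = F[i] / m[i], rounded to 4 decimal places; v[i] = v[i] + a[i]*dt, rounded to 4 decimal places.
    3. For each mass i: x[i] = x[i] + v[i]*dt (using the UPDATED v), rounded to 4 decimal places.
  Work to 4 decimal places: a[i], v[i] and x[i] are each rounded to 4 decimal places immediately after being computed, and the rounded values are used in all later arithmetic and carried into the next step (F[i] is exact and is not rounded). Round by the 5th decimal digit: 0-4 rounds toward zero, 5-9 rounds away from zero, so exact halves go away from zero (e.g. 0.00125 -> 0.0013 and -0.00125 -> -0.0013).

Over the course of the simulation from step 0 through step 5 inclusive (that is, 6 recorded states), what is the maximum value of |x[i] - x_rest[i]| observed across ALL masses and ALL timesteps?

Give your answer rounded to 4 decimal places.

Answer: 3.5000

Derivation:
Step 0: x=[2.0000 10.0000] v=[0.0000 0.0000]
Step 1: x=[5.0000 6.0000] v=[6.0000 -8.0000]
Step 2: x=[6.0000 5.0000] v=[2.0000 -2.0000]
Step 3: x=[3.5000 9.0000] v=[-5.0000 8.0000]
Step 4: x=[2.0000 11.5000] v=[-3.0000 5.0000]
Step 5: x=[4.2500 8.5000] v=[4.5000 -6.0000]
Max displacement = 3.5000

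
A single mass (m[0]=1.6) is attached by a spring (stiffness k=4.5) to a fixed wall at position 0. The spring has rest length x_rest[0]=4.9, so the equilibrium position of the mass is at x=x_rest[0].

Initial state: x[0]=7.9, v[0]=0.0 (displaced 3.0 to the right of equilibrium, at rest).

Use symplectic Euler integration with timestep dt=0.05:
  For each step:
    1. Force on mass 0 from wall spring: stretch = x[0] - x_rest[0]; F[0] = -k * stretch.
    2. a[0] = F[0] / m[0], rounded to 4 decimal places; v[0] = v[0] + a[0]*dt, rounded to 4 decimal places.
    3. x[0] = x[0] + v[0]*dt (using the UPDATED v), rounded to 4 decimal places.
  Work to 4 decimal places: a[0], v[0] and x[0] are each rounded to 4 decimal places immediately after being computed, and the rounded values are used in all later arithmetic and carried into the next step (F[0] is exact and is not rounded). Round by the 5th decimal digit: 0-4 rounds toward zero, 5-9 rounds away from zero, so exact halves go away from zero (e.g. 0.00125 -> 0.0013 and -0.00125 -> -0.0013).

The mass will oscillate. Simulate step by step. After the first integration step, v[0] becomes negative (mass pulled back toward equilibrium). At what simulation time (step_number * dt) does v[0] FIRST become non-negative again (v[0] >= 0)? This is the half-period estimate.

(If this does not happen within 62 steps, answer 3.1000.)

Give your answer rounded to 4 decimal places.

Answer: 1.9000

Derivation:
Step 0: x=[7.9000] v=[0.0000]
Step 1: x=[7.8789] v=[-0.4219]
Step 2: x=[7.8369] v=[-0.8408]
Step 3: x=[7.7742] v=[-1.2538]
Step 4: x=[7.6913] v=[-1.6580]
Step 5: x=[7.5888] v=[-2.0505]
Step 6: x=[7.4674] v=[-2.4286]
Step 7: x=[7.3279] v=[-2.7896]
Step 8: x=[7.1714] v=[-3.1310]
Step 9: x=[6.9989] v=[-3.4504]
Step 10: x=[6.8116] v=[-3.7456]
Step 11: x=[6.6109] v=[-4.0144]
Step 12: x=[6.3982] v=[-4.2550]
Step 13: x=[6.1749] v=[-4.4657]
Step 14: x=[5.9427] v=[-4.6450]
Step 15: x=[5.7031] v=[-4.7916]
Step 16: x=[5.4579] v=[-4.9045]
Step 17: x=[5.2088] v=[-4.9830]
Step 18: x=[4.9575] v=[-5.0264]
Step 19: x=[4.7058] v=[-5.0345]
Step 20: x=[4.4554] v=[-5.0072]
Step 21: x=[4.2082] v=[-4.9447]
Step 22: x=[3.9658] v=[-4.8474]
Step 23: x=[3.7300] v=[-4.7160]
Step 24: x=[3.5024] v=[-4.5515]
Step 25: x=[3.2847] v=[-4.3550]
Step 26: x=[3.0783] v=[-4.1279]
Step 27: x=[2.8847] v=[-3.8717]
Step 28: x=[2.7053] v=[-3.5883]
Step 29: x=[2.5413] v=[-3.2797]
Step 30: x=[2.3939] v=[-2.9480]
Step 31: x=[2.2641] v=[-2.5956]
Step 32: x=[2.1529] v=[-2.2249]
Step 33: x=[2.0610] v=[-1.8386]
Step 34: x=[1.9890] v=[-1.4394]
Step 35: x=[1.9375] v=[-1.0300]
Step 36: x=[1.9068] v=[-0.6134]
Step 37: x=[1.8972] v=[-0.1925]
Step 38: x=[1.9087] v=[0.2298]
First v>=0 after going negative at step 38, time=1.9000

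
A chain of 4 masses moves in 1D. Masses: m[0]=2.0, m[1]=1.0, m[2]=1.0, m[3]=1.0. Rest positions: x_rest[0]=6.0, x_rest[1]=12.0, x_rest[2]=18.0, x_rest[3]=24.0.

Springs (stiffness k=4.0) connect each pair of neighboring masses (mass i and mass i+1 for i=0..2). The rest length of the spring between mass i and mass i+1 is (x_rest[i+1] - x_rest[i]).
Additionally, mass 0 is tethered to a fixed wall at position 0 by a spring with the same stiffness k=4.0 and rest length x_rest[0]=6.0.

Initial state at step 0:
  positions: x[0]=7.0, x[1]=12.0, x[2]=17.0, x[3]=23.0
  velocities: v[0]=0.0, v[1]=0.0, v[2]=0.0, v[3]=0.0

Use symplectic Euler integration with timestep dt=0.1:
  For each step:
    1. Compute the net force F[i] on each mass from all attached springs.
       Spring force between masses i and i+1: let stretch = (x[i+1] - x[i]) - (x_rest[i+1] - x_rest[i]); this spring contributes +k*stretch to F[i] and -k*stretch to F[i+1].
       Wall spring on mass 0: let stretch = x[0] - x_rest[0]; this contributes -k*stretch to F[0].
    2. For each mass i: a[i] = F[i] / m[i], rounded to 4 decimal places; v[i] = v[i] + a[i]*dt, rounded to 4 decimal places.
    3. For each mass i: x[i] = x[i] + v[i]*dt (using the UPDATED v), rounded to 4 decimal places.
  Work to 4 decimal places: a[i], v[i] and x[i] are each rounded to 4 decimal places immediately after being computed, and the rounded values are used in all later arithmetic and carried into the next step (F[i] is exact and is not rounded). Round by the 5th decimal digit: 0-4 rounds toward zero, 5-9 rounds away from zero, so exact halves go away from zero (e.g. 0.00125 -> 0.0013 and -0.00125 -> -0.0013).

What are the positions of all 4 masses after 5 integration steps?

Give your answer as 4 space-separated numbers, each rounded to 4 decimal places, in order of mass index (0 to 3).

Answer: 6.4542 11.9983 17.4966 23.0508

Derivation:
Step 0: x=[7.0000 12.0000 17.0000 23.0000] v=[0.0000 0.0000 0.0000 0.0000]
Step 1: x=[6.9600 12.0000 17.0400 23.0000] v=[-0.4000 0.0000 0.4000 0.0000]
Step 2: x=[6.8816 12.0000 17.1168 23.0016] v=[-0.7840 0.0000 0.7680 0.0160]
Step 3: x=[6.7679 11.9999 17.2243 23.0078] v=[-1.1366 -0.0006 1.0752 0.0621]
Step 4: x=[6.6235 11.9995 17.3542 23.0227] v=[-1.4438 -0.0036 1.2988 0.1487]
Step 5: x=[6.4542 11.9983 17.4966 23.0508] v=[-1.6933 -0.0121 1.4243 0.2813]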